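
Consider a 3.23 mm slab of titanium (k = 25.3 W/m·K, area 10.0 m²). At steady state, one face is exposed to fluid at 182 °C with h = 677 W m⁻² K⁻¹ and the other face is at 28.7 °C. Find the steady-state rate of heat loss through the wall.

Q = 9.55×10^5 W

Series thermal resistances, inner to outer:
  R_conv,in = 1/(hA) = 1/(677·10.0) = 1.477×10^-4 K/W
  R_titanium = L/(kA) = 0.00323/(25.3·10.0) = 1.277×10^-5 K/W
ΣR = 1.477×10^-4 + 1.277×10^-5 = 1.605×10^-4 K/W
Q = ΔT/ΣR = (182 °C − 28.7 °C)/1.605×10^-4 = 9.55×10^5 W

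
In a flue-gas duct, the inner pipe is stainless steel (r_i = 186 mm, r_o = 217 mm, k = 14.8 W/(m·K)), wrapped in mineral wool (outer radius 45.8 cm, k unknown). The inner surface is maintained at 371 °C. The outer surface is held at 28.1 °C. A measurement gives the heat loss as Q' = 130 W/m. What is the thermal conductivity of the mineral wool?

k = 0.0451 W/m·K

ΣR = ΔT/Q' = |371 − 28.1|/130 = 2.638 m·K/W
Known resistances:
  R'_stainless steel = ln(0.217/0.186)/(2πk) = 0.1542/(2π·14.8) = 0.001658 m·K/W
R_mineral wool = ΣR − ΣR_known = 2.638 − 0.001658 = 2.636 m·K/W
ln(r₂/r₁)/(2πk) = 2.636 ⇒ k = 0.7470/(2π·2.636) = 0.0451 W/m·K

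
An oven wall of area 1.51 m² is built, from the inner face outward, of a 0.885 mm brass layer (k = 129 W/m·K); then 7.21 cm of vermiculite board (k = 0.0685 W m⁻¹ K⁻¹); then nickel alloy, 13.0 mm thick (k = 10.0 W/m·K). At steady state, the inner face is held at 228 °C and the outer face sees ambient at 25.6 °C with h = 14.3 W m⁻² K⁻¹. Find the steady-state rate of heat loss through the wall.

Q = 272 W

Resistance network (inner→outer):
  R_brass = L/(kA) = 8.85×10^-4/(129·1.51) = 4.543×10^-6 K/W
  R_vermiculite board = L/(kA) = 0.0721/(0.0685·1.51) = 0.6971 K/W
  R_nickel alloy = L/(kA) = 0.0130/(10.0·1.51) = 8.609×10^-4 K/W
  R_conv,out = 1/(hA) = 1/(14.3·1.51) = 0.04631 K/W
ΣR = 4.543×10^-6 + 0.6971 + 8.609×10^-4 + 0.04631 = 0.7443 K/W
Q = ΔT/ΣR = (228 °C − 25.6 °C)/0.7443 = 272 W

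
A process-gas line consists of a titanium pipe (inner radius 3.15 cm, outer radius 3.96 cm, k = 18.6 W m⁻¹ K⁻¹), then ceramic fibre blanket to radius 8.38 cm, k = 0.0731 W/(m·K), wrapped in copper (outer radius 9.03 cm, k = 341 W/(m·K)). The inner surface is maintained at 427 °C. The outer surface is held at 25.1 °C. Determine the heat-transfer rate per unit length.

Q' = 246 W/m

Treat each layer as a resistance in series:
  R'_titanium = ln(0.0396/0.0315)/(2πk) = 0.2288/(2π·18.6) = 0.001958 m·K/W
  R'_ceramic fibre blanket = ln(0.0838/0.0396)/(2πk) = 0.7496/(2π·0.0731) = 1.632 m·K/W
  R'_copper = ln(0.0903/0.0838)/(2πk) = 0.07470/(2π·341) = 3.487×10^-5 m·K/W
ΣR = 0.001958 + 1.632 + 3.487×10^-5 = 1.634 m·K/W
Q' = ΔT/ΣR = (427 °C − 25.1 °C)/1.634 = 246 W/m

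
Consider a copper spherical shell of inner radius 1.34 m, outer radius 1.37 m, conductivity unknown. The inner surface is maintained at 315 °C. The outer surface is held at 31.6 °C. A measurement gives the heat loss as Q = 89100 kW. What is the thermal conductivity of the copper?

k = 409 W/m·K

ΣR = ΔT/Q = |315 − 31.6|/8.91×10^7 = 3.181×10^-6 K/W
(1/r₁−1/r₂)/(4πk) = 3.181×10^-6 ⇒ k = 0.01634/(4π·3.181×10^-6) = 409 W/m·K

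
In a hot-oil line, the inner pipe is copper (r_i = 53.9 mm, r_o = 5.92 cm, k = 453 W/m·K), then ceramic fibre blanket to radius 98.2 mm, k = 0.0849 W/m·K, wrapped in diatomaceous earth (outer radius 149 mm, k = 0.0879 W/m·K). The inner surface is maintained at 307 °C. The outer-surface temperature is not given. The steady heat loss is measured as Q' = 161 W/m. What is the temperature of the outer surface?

Series resistances:
  R'_copper = ln(0.0592/0.0539)/(2πk) = 0.09379/(2π·453) = 3.295×10^-5 m·K/W
  R'_ceramic fibre blanket = ln(0.0982/0.0592)/(2πk) = 0.5061/(2π·0.0849) = 0.9487 m·K/W
  R'_diatomaceous earth = ln(0.149/0.0982)/(2πk) = 0.4169/(2π·0.0879) = 0.7549 m·K/W
ΣR = 1.704 m·K/W
ΔT = Q'·ΣR = 161 × 1.704 = 274.3 K
Heat flows outward, so T_out = T_in − ΔT = 307 − 274.3 = 32.7 °C

T_out = 32.7 °C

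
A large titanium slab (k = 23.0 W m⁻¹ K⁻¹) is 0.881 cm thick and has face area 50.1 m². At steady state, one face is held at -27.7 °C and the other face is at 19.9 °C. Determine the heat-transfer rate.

Q = kA·ΔT/L = 23.0 × 50.1 × |-27.7 °C − 19.9 °C| / 0.00881 = 6.23×10^6 W

Q = 6230 kW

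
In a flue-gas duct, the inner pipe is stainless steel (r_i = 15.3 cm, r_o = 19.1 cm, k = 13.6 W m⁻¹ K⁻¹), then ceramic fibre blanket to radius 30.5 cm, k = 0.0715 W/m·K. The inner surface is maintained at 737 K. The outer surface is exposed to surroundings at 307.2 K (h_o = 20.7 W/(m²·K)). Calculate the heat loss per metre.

Series thermal resistances, inner to outer:
  R'_stainless steel = ln(0.191/0.153)/(2πk) = 0.2218/(2π·13.6) = 0.002596 m·K/W
  R'_ceramic fibre blanket = ln(0.305/0.191)/(2πk) = 0.4680/(2π·0.0715) = 1.042 m·K/W
  R'_conv,out = 1/(2πr h) = 1/(2π·0.305·20.7) = 0.02521 m·K/W
ΣR = 0.002596 + 1.042 + 0.02521 = 1.070 m·K/W
Q' = ΔT/ΣR = (737 K − 307.2 K)/1.070 = 402 W/m

Q' = 402 W/m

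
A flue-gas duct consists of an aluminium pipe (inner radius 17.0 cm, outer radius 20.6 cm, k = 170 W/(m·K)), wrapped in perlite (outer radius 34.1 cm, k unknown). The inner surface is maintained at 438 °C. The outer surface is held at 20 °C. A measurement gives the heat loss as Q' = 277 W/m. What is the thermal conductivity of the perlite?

k = 0.0532 W/m·K

ΣR = ΔT/Q' = |438 − 20|/277 = 1.509 m·K/W
Known resistances:
  R'_aluminium = ln(0.206/0.170)/(2πk) = 0.1921/(2π·170) = 1.798×10^-4 m·K/W
R_perlite = ΣR − ΣR_known = 1.509 − 1.798×10^-4 = 1.509 m·K/W
ln(r₂/r₁)/(2πk) = 1.509 ⇒ k = 0.5040/(2π·1.509) = 0.0532 W/m·K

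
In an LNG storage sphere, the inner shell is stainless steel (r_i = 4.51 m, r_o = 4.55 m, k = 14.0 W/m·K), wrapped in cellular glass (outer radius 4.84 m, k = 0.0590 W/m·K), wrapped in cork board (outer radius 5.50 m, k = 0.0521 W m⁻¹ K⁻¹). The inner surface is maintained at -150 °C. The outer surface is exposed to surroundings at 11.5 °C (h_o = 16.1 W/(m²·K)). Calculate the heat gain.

Q = 2.89 kW

Series thermal resistances, inner to outer:
  R_stainless steel = (1/4.51 − 1/4.55)/(4πk) = 0.001949/(4π·14.0) = 1.108×10^-5 K/W
  R_cellular glass = (1/4.55 − 1/4.84)/(4πk) = 0.01317/(4π·0.0590) = 0.01776 K/W
  R_cork board = (1/4.84 − 1/5.50)/(4πk) = 0.02479/(4π·0.0521) = 0.03787 K/W
  R_conv,out = 1/(4πr²h) = 1/(4π·5.50²·16.1) = 1.634×10^-4 K/W
ΣR = 1.108×10^-5 + 0.01776 + 0.03787 + 1.634×10^-4 = 0.05580 K/W
Q = ΔT/ΣR = (-150 °C − 11.5 °C)/0.05580 = -2890 W
(Negative Q ⇒ heat flows inward; heat gain = 2890 W.)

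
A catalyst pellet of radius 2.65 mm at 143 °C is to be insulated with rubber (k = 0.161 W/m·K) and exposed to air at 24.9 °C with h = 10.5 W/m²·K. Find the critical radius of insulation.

r_cr = 3.07 cm

For a sphere, r_cr = 2k_ins/h = 2·0.161/10.5 = 0.0307 m = 3.07 cm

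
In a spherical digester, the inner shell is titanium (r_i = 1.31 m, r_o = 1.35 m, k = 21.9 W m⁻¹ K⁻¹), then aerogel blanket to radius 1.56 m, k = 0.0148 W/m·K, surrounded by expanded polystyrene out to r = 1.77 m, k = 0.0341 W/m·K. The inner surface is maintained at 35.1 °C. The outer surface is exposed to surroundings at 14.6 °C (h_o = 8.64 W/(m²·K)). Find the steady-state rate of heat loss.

Q = 28.6 W

Resistance network (inner→outer):
  R_titanium = (1/1.31 − 1/1.35)/(4πk) = 0.02262/(4π·21.9) = 8.219×10^-5 K/W
  R_aerogel blanket = (1/1.35 − 1/1.56)/(4πk) = 0.09972/(4π·0.0148) = 0.5362 K/W
  R_expanded polystyrene = (1/1.56 − 1/1.77)/(4πk) = 0.07605/(4π·0.0341) = 0.1775 K/W
  R_conv,out = 1/(4πr²h) = 1/(4π·1.77²·8.64) = 0.002940 K/W
ΣR = 8.219×10^-5 + 0.5362 + 0.1775 + 0.002940 = 0.7167 K/W
Q = ΔT/ΣR = (35.1 °C − 14.6 °C)/0.7167 = 28.6 W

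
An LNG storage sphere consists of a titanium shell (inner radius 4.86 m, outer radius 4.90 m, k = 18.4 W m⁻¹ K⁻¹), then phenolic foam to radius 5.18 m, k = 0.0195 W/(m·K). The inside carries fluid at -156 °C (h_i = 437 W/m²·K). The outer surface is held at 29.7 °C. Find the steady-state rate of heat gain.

Resistance network (inner→outer):
  R_conv,in = 1/(4πr²h) = 1/(4π·4.86²·437) = 7.710×10^-6 K/W
  R_titanium = (1/4.86 − 1/4.90)/(4πk) = 0.001680/(4π·18.4) = 7.264×10^-6 K/W
  R_phenolic foam = (1/4.90 − 1/5.18)/(4πk) = 0.01103/(4π·0.0195) = 0.04502 K/W
ΣR = 7.710×10^-6 + 7.264×10^-6 + 0.04502 = 0.04503 K/W
Q = ΔT/ΣR = (-156 °C − 29.7 °C)/0.04503 = -4120 W
(Negative Q ⇒ heat flows inward; heat gain = 4120 W.)

Q = 4.12 kW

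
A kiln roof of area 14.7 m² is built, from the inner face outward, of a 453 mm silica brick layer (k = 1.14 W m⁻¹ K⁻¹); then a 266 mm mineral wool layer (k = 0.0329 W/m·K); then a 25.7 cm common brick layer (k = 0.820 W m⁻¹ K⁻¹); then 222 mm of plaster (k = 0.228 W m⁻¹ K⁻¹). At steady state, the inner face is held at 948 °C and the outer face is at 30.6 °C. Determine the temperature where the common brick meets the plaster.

Series thermal resistances, inner to outer:
  R_silica brick = L/(kA) = 0.453/(1.14·14.7) = 0.02703 K/W
  R_mineral wool = L/(kA) = 0.266/(0.0329·14.7) = 0.5500 K/W
  R_common brick = L/(kA) = 0.257/(0.820·14.7) = 0.02132 K/W
  R_plaster = L/(kA) = 0.222/(0.228·14.7) = 0.06624 K/W
ΣR = 0.02703 + 0.5500 + 0.02132 + 0.06624 = 0.6646 K/W
Q = ΔT/ΣR = (948 °C − 30.6 °C)/0.6646 = 1380 W
From the inner boundary to the common brick/plaster interface, ΣR_partial = 0.5984 K/W.
T_interface = T_in − Q·ΣR_partial = 948 °C − (1380)(0.5984) = 122 °C

T = 122 °C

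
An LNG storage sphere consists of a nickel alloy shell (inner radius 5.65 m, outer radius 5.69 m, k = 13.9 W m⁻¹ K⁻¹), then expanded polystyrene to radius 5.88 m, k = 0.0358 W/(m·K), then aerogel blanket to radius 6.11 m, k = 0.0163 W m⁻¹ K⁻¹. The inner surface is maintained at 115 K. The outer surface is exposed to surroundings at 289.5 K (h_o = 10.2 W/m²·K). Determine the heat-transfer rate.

Treat each layer as a resistance in series:
  R_nickel alloy = (1/5.65 − 1/5.69)/(4πk) = 0.001244/(4π·13.9) = 7.123×10^-6 K/W
  R_expanded polystyrene = (1/5.69 − 1/5.88)/(4πk) = 0.005679/(4π·0.0358) = 0.01262 K/W
  R_aerogel blanket = (1/5.88 − 1/6.11)/(4πk) = 0.006402/(4π·0.0163) = 0.03125 K/W
  R_conv,out = 1/(4πr²h) = 1/(4π·6.11²·10.2) = 2.090×10^-4 K/W
ΣR = 7.123×10^-6 + 0.01262 + 0.03125 + 2.090×10^-4 = 0.04409 K/W
Q = ΔT/ΣR = (115 K − 289.5 K)/0.04409 = -3960 W
(Negative Q ⇒ heat flows inward; heat gain = 3960 W.)

Q = 3960 W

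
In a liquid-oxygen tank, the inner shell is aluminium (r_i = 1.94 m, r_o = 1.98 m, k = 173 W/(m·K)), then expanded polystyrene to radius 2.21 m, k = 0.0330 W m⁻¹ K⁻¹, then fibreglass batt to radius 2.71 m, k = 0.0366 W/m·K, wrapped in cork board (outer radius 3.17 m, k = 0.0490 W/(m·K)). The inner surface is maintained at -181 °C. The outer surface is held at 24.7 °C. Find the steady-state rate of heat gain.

Q = 520 W

Resistance network (inner→outer):
  R_aluminium = (1/1.94 − 1/1.98)/(4πk) = 0.01041/(4π·173) = 4.790×10^-6 K/W
  R_expanded polystyrene = (1/1.98 − 1/2.21)/(4πk) = 0.05256/(4π·0.0330) = 0.1267 K/W
  R_fibreglass batt = (1/2.21 − 1/2.71)/(4πk) = 0.08348/(4π·0.0366) = 0.1815 K/W
  R_cork board = (1/2.71 − 1/3.17)/(4πk) = 0.05355/(4π·0.0490) = 0.08696 K/W
ΣR = 4.790×10^-6 + 0.1267 + 0.1815 + 0.08696 = 0.3952 K/W
Q = ΔT/ΣR = (-181 °C − 24.7 °C)/0.3952 = -520 W
(Negative Q ⇒ heat flows inward; heat gain = 520 W.)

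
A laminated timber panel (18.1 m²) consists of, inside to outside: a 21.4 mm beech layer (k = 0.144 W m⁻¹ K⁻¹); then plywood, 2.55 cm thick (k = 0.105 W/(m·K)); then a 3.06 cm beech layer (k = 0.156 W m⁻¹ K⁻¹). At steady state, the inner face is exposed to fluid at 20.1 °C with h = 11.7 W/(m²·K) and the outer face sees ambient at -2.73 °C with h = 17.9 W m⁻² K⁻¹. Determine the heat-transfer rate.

Resistance network (inner→outer):
  R_conv,in = 1/(hA) = 1/(11.7·18.1) = 0.004722 K/W
  R_beech = L/(kA) = 0.0214/(0.144·18.1) = 0.008211 K/W
  R_plywood = L/(kA) = 0.0255/(0.105·18.1) = 0.01342 K/W
  R_beech = L/(kA) = 0.0306/(0.156·18.1) = 0.01084 K/W
  R_conv,out = 1/(hA) = 1/(17.9·18.1) = 0.003087 K/W
ΣR = 0.004722 + 0.008211 + 0.01342 + 0.01084 + 0.003087 = 0.04028 K/W
Q = ΔT/ΣR = (20.1 °C − -2.73 °C)/0.04028 = 567 W

Q = 567 W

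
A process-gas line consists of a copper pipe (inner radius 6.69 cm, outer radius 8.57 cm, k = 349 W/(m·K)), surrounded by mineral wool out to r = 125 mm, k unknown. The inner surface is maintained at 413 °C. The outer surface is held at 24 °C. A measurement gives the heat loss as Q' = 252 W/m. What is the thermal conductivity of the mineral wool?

ΣR = ΔT/Q' = |413 − 24|/252 = 1.544 m·K/W
Known resistances:
  R'_copper = ln(0.0857/0.0669)/(2πk) = 0.2477/(2π·349) = 1.129×10^-4 m·K/W
R_mineral wool = ΣR − ΣR_known = 1.544 − 1.129×10^-4 = 1.544 m·K/W
ln(r₂/r₁)/(2πk) = 1.544 ⇒ k = 0.3775/(2π·1.544) = 0.0389 W/m·K

k = 0.0389 W/m·K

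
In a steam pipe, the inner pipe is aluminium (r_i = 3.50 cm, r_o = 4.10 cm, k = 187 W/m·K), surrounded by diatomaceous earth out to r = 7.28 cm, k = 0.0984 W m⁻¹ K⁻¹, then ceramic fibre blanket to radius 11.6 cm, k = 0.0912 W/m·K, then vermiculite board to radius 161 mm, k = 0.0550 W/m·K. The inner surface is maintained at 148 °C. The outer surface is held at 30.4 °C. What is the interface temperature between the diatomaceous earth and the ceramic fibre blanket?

Treat each layer as a resistance in series:
  R'_aluminium = ln(0.0410/0.0350)/(2πk) = 0.1582/(2π·187) = 1.347×10^-4 m·K/W
  R'_diatomaceous earth = ln(0.0728/0.0410)/(2πk) = 0.5741/(2π·0.0984) = 0.9286 m·K/W
  R'_ceramic fibre blanket = ln(0.116/0.0728)/(2πk) = 0.4659/(2π·0.0912) = 0.8130 m·K/W
  R'_vermiculite board = ln(0.161/0.116)/(2πk) = 0.3278/(2π·0.0550) = 0.9486 m·K/W
ΣR = 1.347×10^-4 + 0.9286 + 0.8130 + 0.9486 = 2.690 m·K/W
Q' = ΔT/ΣR = (148 °C − 30.4 °C)/2.690 = 43.72 W/m
From the inner boundary to the diatomaceous earth/ceramic fibre blanket interface, ΣR_partial = 0.9287 m·K/W.
T_interface = T_in − Q'·ΣR_partial = 148 °C − (43.72)(0.9287) = 107 °C

T = 107 °C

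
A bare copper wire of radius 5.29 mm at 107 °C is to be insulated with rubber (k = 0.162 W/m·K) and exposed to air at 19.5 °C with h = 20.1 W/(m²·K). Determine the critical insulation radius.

r_cr = 0.806 cm

For a cylinder, r_cr = k_ins/h = 0.162/20.1 = 0.00806 m = 0.806 cm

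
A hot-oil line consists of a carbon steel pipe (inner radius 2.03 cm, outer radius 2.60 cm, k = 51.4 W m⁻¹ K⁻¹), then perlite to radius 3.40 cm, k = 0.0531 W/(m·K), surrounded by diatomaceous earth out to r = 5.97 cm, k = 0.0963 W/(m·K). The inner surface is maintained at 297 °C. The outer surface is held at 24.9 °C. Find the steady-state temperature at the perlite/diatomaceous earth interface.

T = 171 °C

Treat each layer as a resistance in series:
  R'_carbon steel = ln(0.0260/0.0203)/(2πk) = 0.2475/(2π·51.4) = 7.663×10^-4 m·K/W
  R'_perlite = ln(0.0340/0.0260)/(2πk) = 0.2683/(2π·0.0531) = 0.8041 m·K/W
  R'_diatomaceous earth = ln(0.0597/0.0340)/(2πk) = 0.5630/(2π·0.0963) = 0.9304 m·K/W
ΣR = 7.663×10^-4 + 0.8041 + 0.9304 = 1.735 m·K/W
Q' = ΔT/ΣR = (297 °C − 24.9 °C)/1.735 = 156.8 W/m
From the inner boundary to the perlite/diatomaceous earth interface, ΣR_partial = 0.8049 m·K/W.
T_interface = T_in − Q'·ΣR_partial = 297 °C − (156.8)(0.8049) = 171 °C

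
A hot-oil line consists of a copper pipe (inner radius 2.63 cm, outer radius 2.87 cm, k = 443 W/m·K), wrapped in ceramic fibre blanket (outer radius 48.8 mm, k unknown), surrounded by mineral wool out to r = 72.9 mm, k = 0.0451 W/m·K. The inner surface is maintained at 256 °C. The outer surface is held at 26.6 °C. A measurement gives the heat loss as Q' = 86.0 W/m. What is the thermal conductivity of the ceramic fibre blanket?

ΣR = ΔT/Q' = |256 − 26.6|/86.0 = 2.667 m·K/W
Known resistances:
  R'_copper = ln(0.0287/0.0263)/(2πk) = 0.08733/(2π·443) = 3.137×10^-5 m·K/W
  R'_mineral wool = ln(0.0729/0.0488)/(2πk) = 0.4014/(2π·0.0451) = 1.416 m·K/W
R_ceramic fibre blanket = ΣR − ΣR_known = 2.667 − 1.416 = 1.251 m·K/W
ln(r₂/r₁)/(2πk) = 1.251 ⇒ k = 0.5308/(2π·1.251) = 0.0675 W/m·K

k = 0.0675 W/m·K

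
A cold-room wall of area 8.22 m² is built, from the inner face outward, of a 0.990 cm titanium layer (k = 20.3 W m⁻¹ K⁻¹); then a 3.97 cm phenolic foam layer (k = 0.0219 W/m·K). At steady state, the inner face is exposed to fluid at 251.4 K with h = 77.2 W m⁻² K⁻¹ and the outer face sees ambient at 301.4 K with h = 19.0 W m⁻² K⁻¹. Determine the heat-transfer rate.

Series thermal resistances, inner to outer:
  R_conv,in = 1/(hA) = 1/(77.2·8.22) = 0.001576 K/W
  R_titanium = L/(kA) = 0.00990/(20.3·8.22) = 5.933×10^-5 K/W
  R_phenolic foam = L/(kA) = 0.0397/(0.0219·8.22) = 0.2205 K/W
  R_conv,out = 1/(hA) = 1/(19.0·8.22) = 0.006403 K/W
ΣR = 0.001576 + 5.933×10^-5 + 0.2205 + 0.006403 = 0.2285 K/W
Q = ΔT/ΣR = (251.4 K − 301.4 K)/0.2285 = -219 W
(Negative Q ⇒ heat flows inward; heat gain = 219 W.)

Q = 219 W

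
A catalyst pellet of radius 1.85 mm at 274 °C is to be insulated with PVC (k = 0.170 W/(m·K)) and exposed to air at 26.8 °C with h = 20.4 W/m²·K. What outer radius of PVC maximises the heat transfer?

For a sphere, r_cr = 2k_ins/h = 2·0.170/20.4 = 0.0167 m = 1.67 cm

r_cr = 1.67 cm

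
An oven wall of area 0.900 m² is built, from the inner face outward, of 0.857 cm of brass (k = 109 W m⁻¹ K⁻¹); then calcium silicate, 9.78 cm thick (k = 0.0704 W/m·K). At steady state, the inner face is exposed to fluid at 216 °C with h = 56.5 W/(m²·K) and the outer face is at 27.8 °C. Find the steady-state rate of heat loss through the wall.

Resistance network (inner→outer):
  R_conv,in = 1/(hA) = 1/(56.5·0.900) = 0.01967 K/W
  R_brass = L/(kA) = 0.00857/(109·0.900) = 8.736×10^-5 K/W
  R_calcium silicate = L/(kA) = 0.0978/(0.0704·0.900) = 1.544 K/W
ΣR = 0.01967 + 8.736×10^-5 + 1.544 = 1.564 K/W
Q = ΔT/ΣR = (216 °C − 27.8 °C)/1.564 = 120 W

Q = 120 W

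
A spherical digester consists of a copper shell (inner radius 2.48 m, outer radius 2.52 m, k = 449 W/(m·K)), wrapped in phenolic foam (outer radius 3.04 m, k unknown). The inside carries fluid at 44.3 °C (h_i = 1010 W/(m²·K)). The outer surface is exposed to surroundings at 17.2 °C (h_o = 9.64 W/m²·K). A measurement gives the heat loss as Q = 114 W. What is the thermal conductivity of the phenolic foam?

k = 0.0228 W/m·K

ΣR = ΔT/Q = |44.3 − 17.2|/114 = 0.2377 K/W
Known resistances:
  R_conv,in = 1/(4πr²h) = 1/(4π·2.48²·1010) = 1.281×10^-5 K/W
  R_copper = (1/2.48 − 1/2.52)/(4πk) = 0.006400/(4π·449) = 1.134×10^-6 K/W
  R_conv,out = 1/(4πr²h) = 1/(4π·3.04²·9.64) = 8.932×10^-4 K/W
R_phenolic foam = ΣR − ΣR_known = 0.2377 − 9.071×10^-4 = 0.2368 K/W
(1/r₁−1/r₂)/(4πk) = 0.2368 ⇒ k = 0.06788/(4π·0.2368) = 0.0228 W/m·K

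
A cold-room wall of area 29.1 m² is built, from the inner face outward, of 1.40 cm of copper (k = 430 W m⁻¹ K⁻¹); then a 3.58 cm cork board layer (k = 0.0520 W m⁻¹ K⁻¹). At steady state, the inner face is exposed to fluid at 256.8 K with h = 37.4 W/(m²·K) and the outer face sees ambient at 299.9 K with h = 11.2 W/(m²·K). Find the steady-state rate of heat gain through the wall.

Q = 1560 W

Resistance network (inner→outer):
  R_conv,in = 1/(hA) = 1/(37.4·29.1) = 9.188×10^-4 K/W
  R_copper = L/(kA) = 0.0140/(430·29.1) = 1.119×10^-6 K/W
  R_cork board = L/(kA) = 0.0358/(0.0520·29.1) = 0.02366 K/W
  R_conv,out = 1/(hA) = 1/(11.2·29.1) = 0.003068 K/W
ΣR = 9.188×10^-4 + 1.119×10^-6 + 0.02366 + 0.003068 = 0.02765 K/W
Q = ΔT/ΣR = (256.8 K − 299.9 K)/0.02765 = -1560 W
(Negative Q ⇒ heat flows inward; heat gain = 1560 W.)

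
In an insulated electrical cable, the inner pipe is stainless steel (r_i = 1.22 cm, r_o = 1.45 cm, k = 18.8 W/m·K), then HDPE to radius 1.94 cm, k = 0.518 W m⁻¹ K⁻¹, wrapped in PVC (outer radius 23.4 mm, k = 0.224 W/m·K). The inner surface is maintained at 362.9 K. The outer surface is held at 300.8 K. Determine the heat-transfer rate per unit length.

Resistance network (inner→outer):
  R'_stainless steel = ln(0.0145/0.0122)/(2πk) = 0.1727/(2π·18.8) = 0.001462 m·K/W
  R'_HDPE = ln(0.0194/0.0145)/(2πk) = 0.2911/(2π·0.518) = 0.08945 m·K/W
  R'_PVC = ln(0.0234/0.0194)/(2πk) = 0.1875/(2π·0.224) = 0.1332 m·K/W
ΣR = 0.001462 + 0.08945 + 0.1332 = 0.2241 m·K/W
Q' = ΔT/ΣR = (362.9 K − 300.8 K)/0.2241 = 277 W/m

Q' = 277 W/m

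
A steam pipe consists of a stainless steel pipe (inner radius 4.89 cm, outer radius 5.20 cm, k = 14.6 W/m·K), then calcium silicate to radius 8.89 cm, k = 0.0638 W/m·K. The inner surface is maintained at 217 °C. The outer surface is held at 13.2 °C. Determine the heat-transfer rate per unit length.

Q' = 152 W/m

Series thermal resistances, inner to outer:
  R'_stainless steel = ln(0.0520/0.0489)/(2πk) = 0.06147/(2π·14.6) = 6.700×10^-4 m·K/W
  R'_calcium silicate = ln(0.0889/0.0520)/(2πk) = 0.5363/(2π·0.0638) = 1.338 m·K/W
ΣR = 6.700×10^-4 + 1.338 = 1.339 m·K/W
Q' = ΔT/ΣR = (217 °C − 13.2 °C)/1.339 = 152 W/m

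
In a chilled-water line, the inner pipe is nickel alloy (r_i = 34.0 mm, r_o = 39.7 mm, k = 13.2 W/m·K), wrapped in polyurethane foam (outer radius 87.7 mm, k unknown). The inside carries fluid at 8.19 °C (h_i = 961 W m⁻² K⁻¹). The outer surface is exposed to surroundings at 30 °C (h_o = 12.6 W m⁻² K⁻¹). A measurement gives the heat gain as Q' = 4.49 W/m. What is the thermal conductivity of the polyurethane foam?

ΣR = ΔT/Q' = |8.19 − 30|/4.49 = 4.857 m·K/W
Known resistances:
  R'_conv,in = 1/(2πr h) = 1/(2π·0.0340·961) = 0.004871 m·K/W
  R'_nickel alloy = ln(0.0397/0.0340)/(2πk) = 0.1550/(2π·13.2) = 0.001869 m·K/W
  R'_conv,out = 1/(2πr h) = 1/(2π·0.0877·12.6) = 0.1440 m·K/W
R_polyurethane foam = ΣR − ΣR_known = 4.857 − 0.1507 = 4.706 m·K/W
ln(r₂/r₁)/(2πk) = 4.706 ⇒ k = 0.7926/(2π·4.706) = 0.0268 W/m·K

k = 0.0268 W/m·K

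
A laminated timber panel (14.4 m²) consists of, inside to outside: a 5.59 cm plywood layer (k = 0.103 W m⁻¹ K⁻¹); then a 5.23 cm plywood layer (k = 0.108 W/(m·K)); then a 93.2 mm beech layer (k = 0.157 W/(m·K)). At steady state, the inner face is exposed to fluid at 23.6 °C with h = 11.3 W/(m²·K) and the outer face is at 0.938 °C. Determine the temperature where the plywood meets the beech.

Resistance network (inner→outer):
  R_conv,in = 1/(hA) = 1/(11.3·14.4) = 0.006146 K/W
  R_plywood = L/(kA) = 0.0559/(0.103·14.4) = 0.03769 K/W
  R_plywood = L/(kA) = 0.0523/(0.108·14.4) = 0.03363 K/W
  R_beech = L/(kA) = 0.0932/(0.157·14.4) = 0.04122 K/W
ΣR = 0.006146 + 0.03769 + 0.03363 + 0.04122 = 0.1187 K/W
Q = ΔT/ΣR = (23.6 °C − 0.938 °C)/0.1187 = 190.9 W
From the inner boundary to the plywood/beech interface, ΣR_partial = 0.07747 K/W.
T_interface = T_in − Q·ΣR_partial = 23.6 °C − (190.9)(0.07747) = 8.81 °C

T = 8.81 °C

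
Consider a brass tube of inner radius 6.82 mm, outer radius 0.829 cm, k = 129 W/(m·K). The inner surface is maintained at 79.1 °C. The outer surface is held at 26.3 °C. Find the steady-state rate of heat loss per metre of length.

Q' = 2.19×10^5 W/m

Q' = 2πk·ΔT/ln(r₂/r₁) = 2π × 129 × 52.8 / ln(0.00829/0.00682) = 2.19×10^5 W/m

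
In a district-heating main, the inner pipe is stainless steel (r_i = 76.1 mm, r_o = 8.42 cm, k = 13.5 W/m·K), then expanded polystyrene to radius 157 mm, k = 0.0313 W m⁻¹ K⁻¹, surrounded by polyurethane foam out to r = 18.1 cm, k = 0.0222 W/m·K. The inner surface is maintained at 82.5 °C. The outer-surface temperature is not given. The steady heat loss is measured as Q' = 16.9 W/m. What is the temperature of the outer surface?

T_out = 11.7 °C

Sum the resistances:
  R'_stainless steel = ln(0.0842/0.0761)/(2πk) = 0.1011/(2π·13.5) = 0.001192 m·K/W
  R'_expanded polystyrene = ln(0.157/0.0842)/(2πk) = 0.6231/(2π·0.0313) = 3.168 m·K/W
  R'_polyurethane foam = ln(0.181/0.157)/(2πk) = 0.1423/(2π·0.0222) = 1.020 m·K/W
ΣR = 4.189 m·K/W
ΔT = Q'·ΣR = 16.9 × 4.189 = 70.79 K
Heat flows outward, so T_out = T_in − ΔT = 82.5 − 70.79 = 11.7 °C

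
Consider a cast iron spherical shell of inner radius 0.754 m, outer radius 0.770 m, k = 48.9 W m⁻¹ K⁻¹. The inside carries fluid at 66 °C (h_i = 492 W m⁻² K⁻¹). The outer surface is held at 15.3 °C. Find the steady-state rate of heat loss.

Treat each layer as a resistance in series:
  R_conv,in = 1/(4πr²h) = 1/(4π·0.754²·492) = 2.845×10^-4 K/W
  R_cast iron = (1/0.754 − 1/0.770)/(4πk) = 0.02756/(4π·48.9) = 4.485×10^-5 K/W
ΣR = 2.845×10^-4 + 4.485×10^-5 = 3.293×10^-4 K/W
Q = ΔT/ΣR = (66 °C − 15.3 °C)/3.293×10^-4 = 1.54×10^5 W

Q = 154 kW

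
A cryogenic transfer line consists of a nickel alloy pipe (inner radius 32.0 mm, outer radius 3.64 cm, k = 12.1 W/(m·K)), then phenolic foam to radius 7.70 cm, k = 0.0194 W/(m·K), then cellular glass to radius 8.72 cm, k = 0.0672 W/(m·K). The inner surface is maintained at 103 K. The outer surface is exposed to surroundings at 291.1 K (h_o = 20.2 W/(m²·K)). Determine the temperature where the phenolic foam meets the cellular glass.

Treat each layer as a resistance in series:
  R'_nickel alloy = ln(0.0364/0.0320)/(2πk) = 0.1288/(2π·12.1) = 0.001695 m·K/W
  R'_phenolic foam = ln(0.0770/0.0364)/(2πk) = 0.7492/(2π·0.0194) = 6.147 m·K/W
  R'_cellular glass = ln(0.0872/0.0770)/(2πk) = 0.1244/(2π·0.0672) = 0.2946 m·K/W
  R'_conv,out = 1/(2πr h) = 1/(2π·0.0872·20.2) = 0.09036 m·K/W
ΣR = 0.001695 + 6.147 + 0.2946 + 0.09036 = 6.534 m·K/W
Q' = ΔT/ΣR = (103 K − 291.1 K)/6.534 = -28.79 W/m
From the inner boundary to the phenolic foam/cellular glass interface, ΣR_partial = 6.149 m·K/W.
T_interface = T_in − Q'·ΣR_partial = 103 K − (-28.79)(6.149) = 280.0 K

T = 280.0 K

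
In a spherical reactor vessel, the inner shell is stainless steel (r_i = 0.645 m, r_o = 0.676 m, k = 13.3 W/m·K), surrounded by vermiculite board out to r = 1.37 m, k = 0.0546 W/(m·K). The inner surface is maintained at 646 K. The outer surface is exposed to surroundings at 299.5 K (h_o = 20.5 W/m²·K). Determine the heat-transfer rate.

Q = 317 W

Treat each layer as a resistance in series:
  R_stainless steel = (1/0.645 − 1/0.676)/(4πk) = 0.07110/(4π·13.3) = 4.254×10^-4 K/W
  R_vermiculite board = (1/0.676 − 1/1.37)/(4πk) = 0.7494/(4π·0.0546) = 1.092 K/W
  R_conv,out = 1/(4πr²h) = 1/(4π·1.37²·20.5) = 0.002068 K/W
ΣR = 4.254×10^-4 + 1.092 + 0.002068 = 1.094 K/W
Q = ΔT/ΣR = (646 K − 299.5 K)/1.094 = 317 W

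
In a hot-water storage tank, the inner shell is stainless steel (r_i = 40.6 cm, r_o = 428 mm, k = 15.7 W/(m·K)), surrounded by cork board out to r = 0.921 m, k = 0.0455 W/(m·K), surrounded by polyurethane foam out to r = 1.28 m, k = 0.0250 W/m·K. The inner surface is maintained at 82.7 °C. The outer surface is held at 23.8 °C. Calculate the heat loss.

Series thermal resistances, inner to outer:
  R_stainless steel = (1/0.406 − 1/0.428)/(4πk) = 0.1266/(4π·15.7) = 6.417×10^-4 K/W
  R_cork board = (1/0.428 − 1/0.921)/(4πk) = 1.251/(4π·0.0455) = 2.187 K/W
  R_polyurethane foam = (1/0.921 − 1/1.28)/(4πk) = 0.3045/(4π·0.0250) = 0.9693 K/W
ΣR = 6.417×10^-4 + 2.187 + 0.9693 = 3.157 K/W
Q = ΔT/ΣR = (82.7 °C − 23.8 °C)/3.157 = 18.7 W

Q = 18.7 W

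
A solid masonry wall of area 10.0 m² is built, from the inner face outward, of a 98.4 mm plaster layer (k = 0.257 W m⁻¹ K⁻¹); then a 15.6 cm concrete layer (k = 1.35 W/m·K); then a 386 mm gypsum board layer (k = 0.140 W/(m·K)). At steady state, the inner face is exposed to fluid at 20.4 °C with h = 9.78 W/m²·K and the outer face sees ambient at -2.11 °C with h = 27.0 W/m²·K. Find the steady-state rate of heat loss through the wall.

Treat each layer as a resistance in series:
  R_conv,in = 1/(hA) = 1/(9.78·10.0) = 0.01022 K/W
  R_plaster = L/(kA) = 0.0984/(0.257·10.0) = 0.03829 K/W
  R_concrete = L/(kA) = 0.156/(1.35·10.0) = 0.01156 K/W
  R_gypsum board = L/(kA) = 0.386/(0.140·10.0) = 0.2757 K/W
  R_conv,out = 1/(hA) = 1/(27.0·10.0) = 0.003704 K/W
ΣR = 0.01022 + 0.03829 + 0.01156 + 0.2757 + 0.003704 = 0.3395 K/W
Q = ΔT/ΣR = (20.4 °C − -2.11 °C)/0.3395 = 66.3 W

Q = 66.3 W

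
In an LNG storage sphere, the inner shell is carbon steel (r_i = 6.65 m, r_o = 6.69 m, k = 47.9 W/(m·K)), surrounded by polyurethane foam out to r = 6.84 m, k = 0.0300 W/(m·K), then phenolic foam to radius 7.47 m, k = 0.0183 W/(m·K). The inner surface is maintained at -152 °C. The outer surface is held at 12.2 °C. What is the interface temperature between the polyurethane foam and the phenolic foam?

Treat each layer as a resistance in series:
  R_carbon steel = (1/6.65 − 1/6.69)/(4πk) = 8.991×10^-4/(4π·47.9) = 1.494×10^-6 K/W
  R_polyurethane foam = (1/6.69 − 1/6.84)/(4πk) = 0.003278/(4π·0.0300) = 0.008695 K/W
  R_phenolic foam = (1/6.84 − 1/7.47)/(4πk) = 0.01233/(4π·0.0183) = 0.05362 K/W
ΣR = 1.494×10^-6 + 0.008695 + 0.05362 = 0.06232 K/W
Q = ΔT/ΣR = (-152 °C − 12.2 °C)/0.06232 = -2635 W
From the inner boundary to the polyurethane foam/phenolic foam interface, ΣR_partial = 0.008696 K/W.
T_interface = T_in − Q·ΣR_partial = -152 °C − (-2635)(0.008696) = -129 °C

T = -129 °C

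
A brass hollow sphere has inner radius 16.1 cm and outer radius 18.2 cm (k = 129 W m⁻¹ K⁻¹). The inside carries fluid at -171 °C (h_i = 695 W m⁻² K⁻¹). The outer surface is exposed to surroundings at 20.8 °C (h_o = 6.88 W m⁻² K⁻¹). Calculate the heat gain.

Q = 542 W

Treat each layer as a resistance in series:
  R_conv,in = 1/(4πr²h) = 1/(4π·0.161²·695) = 0.004417 K/W
  R_brass = (1/0.161 − 1/0.182)/(4πk) = 0.7167/(4π·129) = 4.421×10^-4 K/W
  R_conv,out = 1/(4πr²h) = 1/(4π·0.182²·6.88) = 0.3492 K/W
ΣR = 0.004417 + 4.421×10^-4 + 0.3492 = 0.3541 K/W
Q = ΔT/ΣR = (-171 °C − 20.8 °C)/0.3541 = -542 W
(Negative Q ⇒ heat flows inward; heat gain = 542 W.)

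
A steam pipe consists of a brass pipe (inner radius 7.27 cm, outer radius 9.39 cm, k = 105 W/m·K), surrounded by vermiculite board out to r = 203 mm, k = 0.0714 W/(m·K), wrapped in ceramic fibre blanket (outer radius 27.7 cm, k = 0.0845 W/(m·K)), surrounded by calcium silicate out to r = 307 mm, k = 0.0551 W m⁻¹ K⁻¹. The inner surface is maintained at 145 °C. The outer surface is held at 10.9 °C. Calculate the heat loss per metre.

Q' = 51.5 W/m

Series thermal resistances, inner to outer:
  R'_brass = ln(0.0939/0.0727)/(2πk) = 0.2559/(2π·105) = 3.879×10^-4 m·K/W
  R'_vermiculite board = ln(0.203/0.0939)/(2πk) = 0.7710/(2π·0.0714) = 1.719 m·K/W
  R'_ceramic fibre blanket = ln(0.277/0.203)/(2πk) = 0.3108/(2π·0.0845) = 0.5854 m·K/W
  R'_calcium silicate = ln(0.307/0.277)/(2πk) = 0.1028/(2π·0.0551) = 0.2970 m·K/W
ΣR = 3.879×10^-4 + 1.719 + 0.5854 + 0.2970 = 2.602 m·K/W
Q' = ΔT/ΣR = (145 °C − 10.9 °C)/2.602 = 51.5 W/m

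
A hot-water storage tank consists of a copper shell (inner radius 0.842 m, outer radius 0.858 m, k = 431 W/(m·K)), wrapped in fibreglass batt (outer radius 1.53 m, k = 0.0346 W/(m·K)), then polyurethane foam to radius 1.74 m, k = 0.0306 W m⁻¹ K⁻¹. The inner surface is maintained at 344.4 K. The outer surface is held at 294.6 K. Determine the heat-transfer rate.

Q = 36.0 W

Treat each layer as a resistance in series:
  R_copper = (1/0.842 − 1/0.858)/(4πk) = 0.02215/(4π·431) = 4.089×10^-6 K/W
  R_fibreglass batt = (1/0.858 − 1/1.53)/(4πk) = 0.5119/(4π·0.0346) = 1.177 K/W
  R_polyurethane foam = (1/1.53 − 1/1.74)/(4πk) = 0.07888/(4π·0.0306) = 0.2051 K/W
ΣR = 4.089×10^-6 + 1.177 + 0.2051 = 1.382 K/W
Q = ΔT/ΣR = (344.4 K − 294.6 K)/1.382 = 36.0 W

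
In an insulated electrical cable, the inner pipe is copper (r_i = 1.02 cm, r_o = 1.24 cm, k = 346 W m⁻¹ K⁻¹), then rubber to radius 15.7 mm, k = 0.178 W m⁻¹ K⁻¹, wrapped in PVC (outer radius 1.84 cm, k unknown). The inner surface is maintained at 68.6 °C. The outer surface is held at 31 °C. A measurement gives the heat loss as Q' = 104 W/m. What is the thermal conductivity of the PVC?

k = 0.168 W/m·K

ΣR = ΔT/Q' = |68.6 − 31|/104 = 0.3615 m·K/W
Known resistances:
  R'_copper = ln(0.0124/0.0102)/(2πk) = 0.1953/(2π·346) = 8.984×10^-5 m·K/W
  R'_rubber = ln(0.0157/0.0124)/(2πk) = 0.2360/(2π·0.178) = 0.2110 m·K/W
R_PVC = ΣR − ΣR_known = 0.3615 − 0.2111 = 0.1504 m·K/W
ln(r₂/r₁)/(2πk) = 0.1504 ⇒ k = 0.1587/(2π·0.1504) = 0.168 W/m·K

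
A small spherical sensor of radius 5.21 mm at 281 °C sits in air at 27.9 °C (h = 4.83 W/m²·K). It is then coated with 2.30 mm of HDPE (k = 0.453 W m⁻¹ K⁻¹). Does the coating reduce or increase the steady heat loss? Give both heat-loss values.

Critical radius for a sphere: r_cr = 2k/h = 0.188 m = 18.8 cm.
Outer radius after coating: r₂ = 0.00521 + 0.00230 = 0.00751 m.
Since r₁ < r_cr and r₂ ≤ r_cr, the coating moves toward the maximum at r_cr — heat loss rises.
Bare: R = 1/(4πr₁²h) = 607.0 K/W; Q = 253.1/607.0 = 0.417 W.
Coated: R = R_cond + R_conv = 302.4 K/W; Q = 253.1/302.4 = 0.837 W.

increases: 0.417 → 0.837 W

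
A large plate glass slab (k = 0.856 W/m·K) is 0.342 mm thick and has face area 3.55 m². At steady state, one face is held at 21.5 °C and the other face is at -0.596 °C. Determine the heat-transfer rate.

Q = kA·ΔT/L = 0.856 × 3.55 × |21.5 °C − -0.596 °C| / 3.42×10^-4 = 1.96×10^5 W

Q = 196 kW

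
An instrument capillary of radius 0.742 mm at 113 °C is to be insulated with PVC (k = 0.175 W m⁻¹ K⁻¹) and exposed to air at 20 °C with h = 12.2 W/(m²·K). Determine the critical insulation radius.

r_cr = 1.43 cm

For a cylinder, r_cr = k_ins/h = 0.175/12.2 = 0.0143 m = 1.43 cm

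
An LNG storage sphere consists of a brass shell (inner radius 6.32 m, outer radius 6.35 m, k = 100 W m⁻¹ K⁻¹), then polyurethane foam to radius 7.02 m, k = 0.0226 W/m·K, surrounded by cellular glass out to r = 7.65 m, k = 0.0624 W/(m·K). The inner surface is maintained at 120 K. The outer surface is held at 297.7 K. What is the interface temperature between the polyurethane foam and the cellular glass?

Resistance network (inner→outer):
  R_brass = (1/6.32 − 1/6.35)/(4πk) = 7.475×10^-4/(4π·100) = 5.949×10^-7 K/W
  R_polyurethane foam = (1/6.35 − 1/7.02)/(4πk) = 0.01503/(4π·0.0226) = 0.05292 K/W
  R_cellular glass = (1/7.02 − 1/7.65)/(4πk) = 0.01173/(4π·0.0624) = 0.01496 K/W
ΣR = 5.949×10^-7 + 0.05292 + 0.01496 = 0.06788 K/W
Q = ΔT/ΣR = (120 K − 297.7 K)/0.06788 = -2618 W
From the inner boundary to the polyurethane foam/cellular glass interface, ΣR_partial = 0.05292 K/W.
T_interface = T_in − Q·ΣR_partial = 120 K − (-2618)(0.05292) = 258.5 K

T = 258.5 K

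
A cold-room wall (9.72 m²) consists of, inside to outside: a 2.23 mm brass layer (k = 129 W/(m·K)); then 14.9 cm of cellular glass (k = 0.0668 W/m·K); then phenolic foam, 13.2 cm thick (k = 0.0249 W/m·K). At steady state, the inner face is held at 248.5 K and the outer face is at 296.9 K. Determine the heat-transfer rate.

Q = 62.5 W

Resistance network (inner→outer):
  R_brass = L/(kA) = 0.00223/(129·9.72) = 1.778×10^-6 K/W
  R_cellular glass = L/(kA) = 0.149/(0.0668·9.72) = 0.2295 K/W
  R_phenolic foam = L/(kA) = 0.132/(0.0249·9.72) = 0.5454 K/W
ΣR = 1.778×10^-6 + 0.2295 + 0.5454 = 0.7749 K/W
Q = ΔT/ΣR = (248.5 K − 296.9 K)/0.7749 = -62.5 W
(Negative Q ⇒ heat flows inward; heat gain = 62.5 W.)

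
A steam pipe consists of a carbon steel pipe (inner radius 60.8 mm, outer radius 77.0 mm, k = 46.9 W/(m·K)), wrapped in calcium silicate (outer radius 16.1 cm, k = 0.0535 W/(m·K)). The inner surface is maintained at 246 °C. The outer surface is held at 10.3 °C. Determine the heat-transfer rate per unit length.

Q' = 107 W/m

Series thermal resistances, inner to outer:
  R'_carbon steel = ln(0.0770/0.0608)/(2πk) = 0.2362/(2π·46.9) = 8.016×10^-4 m·K/W
  R'_calcium silicate = ln(0.161/0.0770)/(2πk) = 0.7376/(2π·0.0535) = 2.194 m·K/W
ΣR = 8.016×10^-4 + 2.194 = 2.195 m·K/W
Q' = ΔT/ΣR = (246 °C − 10.3 °C)/2.195 = 107 W/m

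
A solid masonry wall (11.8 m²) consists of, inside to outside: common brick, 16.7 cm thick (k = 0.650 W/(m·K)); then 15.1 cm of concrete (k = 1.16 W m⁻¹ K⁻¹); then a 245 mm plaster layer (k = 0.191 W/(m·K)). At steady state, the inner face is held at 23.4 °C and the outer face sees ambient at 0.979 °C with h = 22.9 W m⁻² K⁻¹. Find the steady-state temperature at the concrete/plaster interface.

Resistance network (inner→outer):
  R_common brick = L/(kA) = 0.167/(0.650·11.8) = 0.02177 K/W
  R_concrete = L/(kA) = 0.151/(1.16·11.8) = 0.01103 K/W
  R_plaster = L/(kA) = 0.245/(0.191·11.8) = 0.1087 K/W
  R_conv,out = 1/(hA) = 1/(22.9·11.8) = 0.003701 K/W
ΣR = 0.02177 + 0.01103 + 0.1087 + 0.003701 = 0.1452 K/W
Q = ΔT/ΣR = (23.4 °C − 0.979 °C)/0.1452 = 154.4 W
From the inner boundary to the concrete/plaster interface, ΣR_partial = 0.03280 K/W.
T_interface = T_in − Q·ΣR_partial = 23.4 °C − (154.4)(0.03280) = 18.3 °C

T = 18.3 °C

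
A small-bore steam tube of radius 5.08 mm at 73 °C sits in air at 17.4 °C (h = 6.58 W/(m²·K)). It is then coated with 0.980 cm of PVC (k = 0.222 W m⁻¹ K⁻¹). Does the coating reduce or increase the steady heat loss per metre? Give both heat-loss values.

Critical radius for a cylinder: r_cr = k/h = 0.0337 m = 3.37 cm.
Outer radius after coating: r₂ = 0.00508 + 0.00980 = 0.01488 m.
Since r₁ < r_cr and r₂ ≤ r_cr, the coating moves toward the maximum at r_cr — heat loss rises.
Bare: R = 1/(2πr₁h) = 4.761 m·K/W; Q = 55.6/4.761 = 11.7 W/m.
Coated: R = R_cond + R_conv = 2.396 m·K/W; Q = 55.6/2.396 = 23.2 W/m.

increases: 11.7 → 23.2 W/m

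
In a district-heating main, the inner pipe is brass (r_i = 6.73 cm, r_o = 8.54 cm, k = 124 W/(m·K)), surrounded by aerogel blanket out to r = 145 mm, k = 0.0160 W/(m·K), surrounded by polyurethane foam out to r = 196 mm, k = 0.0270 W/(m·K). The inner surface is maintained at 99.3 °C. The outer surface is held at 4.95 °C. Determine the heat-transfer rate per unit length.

Q' = 13.4 W/m

Series thermal resistances, inner to outer:
  R'_brass = ln(0.0854/0.0673)/(2πk) = 0.2382/(2π·124) = 3.057×10^-4 m·K/W
  R'_aerogel blanket = ln(0.145/0.0854)/(2πk) = 0.5294/(2π·0.0160) = 5.266 m·K/W
  R'_polyurethane foam = ln(0.196/0.145)/(2πk) = 0.3014/(2π·0.0270) = 1.777 m·K/W
ΣR = 3.057×10^-4 + 5.266 + 1.777 = 7.043 m·K/W
Q' = ΔT/ΣR = (99.3 °C − 4.95 °C)/7.043 = 13.4 W/m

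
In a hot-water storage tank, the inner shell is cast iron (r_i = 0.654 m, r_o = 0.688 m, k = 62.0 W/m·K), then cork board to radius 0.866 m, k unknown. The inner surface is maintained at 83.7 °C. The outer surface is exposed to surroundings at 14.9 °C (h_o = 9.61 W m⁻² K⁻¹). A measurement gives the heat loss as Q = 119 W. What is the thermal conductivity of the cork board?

ΣR = ΔT/Q = |83.7 − 14.9|/119 = 0.5782 K/W
Known resistances:
  R_cast iron = (1/0.654 − 1/0.688)/(4πk) = 0.07556/(4π·62.0) = 9.699×10^-5 K/W
  R_conv,out = 1/(4πr²h) = 1/(4π·0.866²·9.61) = 0.01104 K/W
R_cork board = ΣR − ΣR_known = 0.5782 − 0.01114 = 0.5671 K/W
(1/r₁−1/r₂)/(4πk) = 0.5671 ⇒ k = 0.2988/(4π·0.5671) = 0.0419 W/m·K

k = 0.0419 W/m·K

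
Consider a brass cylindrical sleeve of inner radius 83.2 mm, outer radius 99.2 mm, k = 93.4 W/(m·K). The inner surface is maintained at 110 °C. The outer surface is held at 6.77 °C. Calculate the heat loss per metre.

Q' = 2πk·ΔT/ln(r₂/r₁) = 2π × 93.4 × 103.23 / ln(0.0992/0.0832) = 3.44×10^5 W/m

Q' = 3.44×10^5 W/m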